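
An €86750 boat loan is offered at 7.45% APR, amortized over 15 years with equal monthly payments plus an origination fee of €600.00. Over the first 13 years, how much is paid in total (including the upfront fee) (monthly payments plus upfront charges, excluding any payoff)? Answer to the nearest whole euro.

€125,668

At 7.45% the monthly rate is 0.0062083, so the payment is 86,750 × 0.0062083 / (1 − 1.0062083^−180) = €801.72.
Total outlay = 156 × €801.72 + €600.00 = €125,668.32.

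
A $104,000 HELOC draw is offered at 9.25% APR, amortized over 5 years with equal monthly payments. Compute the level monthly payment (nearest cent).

Monthly rate = 9.25%/12 = 0.0077083; payment = 104,000 × 0.0077083 / (1 − (1+0.0077083)^−60) = $2,171.51.

$2,171.51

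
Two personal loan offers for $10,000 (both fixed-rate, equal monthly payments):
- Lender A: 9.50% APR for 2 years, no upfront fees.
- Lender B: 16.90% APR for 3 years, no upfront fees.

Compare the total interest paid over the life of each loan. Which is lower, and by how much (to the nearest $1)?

Lender A by $1,798

Lender A: at 9.50% the monthly rate is 0.0079167, so the payment is 10,000 × 0.0079167 / (1 − 1.0079167^−24) = $459.14.
Total interest on Lender A = 24 × $459.14 − $10,000 = $1,019.36.
Lender B: at 16.90% the monthly rate is 0.0140833, so the payment is 10,000 × 0.0140833 / (1 − 1.0140833^−36) = $356.03.
Total interest on Lender B = 36 × $356.03 − $10,000 = $2,817.08.
Lender A is lower by $1,797.72.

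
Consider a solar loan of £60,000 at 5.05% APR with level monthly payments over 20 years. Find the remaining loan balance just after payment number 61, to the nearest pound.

£49,931

With monthly rate i = 5.05%/12 = 0.0042083, the balance after k of n payments is P · [(1+i)^n − (1+i)^k] / [(1+i)^n − 1].
(1+0.0042083)^240 = 2.73978852 and (1+0.0042083)^61 = 1.29197194, so the balance is 60,000 × (2.73978852 − 1.29197194) / (2.73978852 − 1) = £49,930.78.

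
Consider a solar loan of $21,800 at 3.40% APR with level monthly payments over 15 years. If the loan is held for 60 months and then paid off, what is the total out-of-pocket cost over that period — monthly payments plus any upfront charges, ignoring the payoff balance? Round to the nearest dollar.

$9,287

At 3.40% the monthly rate is 0.0028333, so the payment is 21,800 × 0.0028333 / (1 − 1.0028333^−180) = $154.78.
Total outlay = 60 × $154.78 = $9,286.80.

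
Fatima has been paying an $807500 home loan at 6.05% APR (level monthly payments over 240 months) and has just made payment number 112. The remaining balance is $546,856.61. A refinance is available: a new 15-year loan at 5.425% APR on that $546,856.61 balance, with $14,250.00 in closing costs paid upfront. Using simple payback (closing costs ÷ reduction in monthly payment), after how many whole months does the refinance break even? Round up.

Current payment = 807,500 × 6.05%/12 / (1 − (1+0.0050417)^−240) = $5,808.50.
Refinanced payment = 546,856.61 × 0.0045208 / (1 − (1+0.0045208)^−180) = $4,446.54.
Monthly savings = $5,808.50 − $4,446.54 = $1,361.96.
Break-even = $14,250.00 / $1,361.96 = 10.46 → 11 months.

11 months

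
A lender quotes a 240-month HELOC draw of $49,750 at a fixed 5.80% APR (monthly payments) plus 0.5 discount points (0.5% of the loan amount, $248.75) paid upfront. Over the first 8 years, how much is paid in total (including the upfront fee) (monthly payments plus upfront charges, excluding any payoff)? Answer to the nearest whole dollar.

Monthly rate = 5.8%/12 = 0.0048333; payment = 49,750 × 0.0048333 / (1 − (1+0.0048333)^−240) = $350.71.
Total outlay = 96 × $350.71 + $248.75 = $33,916.91.

$33,917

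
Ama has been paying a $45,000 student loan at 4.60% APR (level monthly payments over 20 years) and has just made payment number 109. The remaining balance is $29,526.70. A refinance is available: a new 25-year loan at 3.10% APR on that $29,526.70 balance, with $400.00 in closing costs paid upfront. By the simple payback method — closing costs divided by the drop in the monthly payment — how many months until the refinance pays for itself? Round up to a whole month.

3 months

Current payment = 45,000 × 4.6%/12 / (1 − (1+0.0038333)^−240) = $287.13.
Refinanced payment = 29,526.70 × 0.0025833 / (1 − (1+0.0025833)^−300) = $141.56.
Monthly savings = $287.13 − $141.56 = $145.57.
Break-even = $400.00 / $145.57 = 2.75 → 3 months.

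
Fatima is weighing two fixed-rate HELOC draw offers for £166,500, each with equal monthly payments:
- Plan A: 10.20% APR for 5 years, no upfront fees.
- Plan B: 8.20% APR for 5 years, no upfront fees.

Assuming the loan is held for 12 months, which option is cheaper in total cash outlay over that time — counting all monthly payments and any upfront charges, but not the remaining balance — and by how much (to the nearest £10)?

Plan B by £1,940

Plan A: monthly rate = 10.2%/12 = 0.0085000; payment = 166,500 × 0.0085000 / (1 − (1+0.0085000)^−60) = £3,554.04.
Plan B: monthly rate = 8.2%/12 = 0.0068333; payment = 166,500 × 0.0068333 / (1 − (1+0.0068333)^−60) = £3,391.98.
Over 12 months: Plan A costs 12 × £3,554.04 = £42,648.48; Plan B costs 12 × £3,391.98 = £40,703.76.
Plan B is cheaper by £42,648.48 − £40,703.76 = £1,944.72.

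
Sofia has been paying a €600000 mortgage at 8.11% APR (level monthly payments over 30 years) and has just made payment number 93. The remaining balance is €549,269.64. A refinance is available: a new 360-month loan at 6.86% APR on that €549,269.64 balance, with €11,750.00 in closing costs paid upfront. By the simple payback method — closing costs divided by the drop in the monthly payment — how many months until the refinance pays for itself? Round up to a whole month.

14 months

Current payment = 600,000 × 8.11%/12 / (1 − (1+0.0067583)^−360) = €4,448.68.
Refinanced payment = 549,269.64 × 0.0057167 / (1 − (1+0.0057167)^−360) = €3,602.81.
Monthly savings = €4,448.68 − €3,602.81 = €845.87.
Break-even = €11,750.00 / €845.87 = 13.89 → 14 months.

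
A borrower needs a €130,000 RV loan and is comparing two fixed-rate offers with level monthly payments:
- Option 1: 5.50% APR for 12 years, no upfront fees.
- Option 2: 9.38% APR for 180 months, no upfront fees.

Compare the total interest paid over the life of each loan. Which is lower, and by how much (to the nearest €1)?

Option 1: at 5.50% the monthly rate is 0.0045833, so the payment is 130,000 × 0.0045833 / (1 − 1.0045833^−144) = €1,235.22.
Total interest on Option 1 = 144 × €1,235.22 − €130,000 = €47,871.68.
Option 2: at 9.38% the monthly rate is 0.0078167, so the payment is 130,000 × 0.0078167 / (1 − 1.0078167^−180) = €1,348.09.
Total interest on Option 2 = 180 × €1,348.09 − €130,000 = €112,656.20.
Option 1 is lower by €64,784.52.

Option 1 by €64,785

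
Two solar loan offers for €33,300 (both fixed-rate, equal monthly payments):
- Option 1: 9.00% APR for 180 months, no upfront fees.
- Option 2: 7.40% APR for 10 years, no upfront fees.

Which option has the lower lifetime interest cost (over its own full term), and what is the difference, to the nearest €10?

Option 2 by €13,570

Option 1: monthly rate = 9%/12 = 0.0075000; payment = 33,300 × 0.0075000 / (1 − (1+0.0075000)^−180) = €337.75.
Total interest on Option 1 = 180 × €337.75 − €33,300 = €27,495.00.
Option 2: monthly rate = 7.4%/12 = 0.0061667; payment = 33,300 × 0.0061667 / (1 − (1+0.0061667)^−120) = €393.54.
Total interest on Option 2 = 120 × €393.54 − €33,300 = €13,924.80.
Option 2 is lower by €13,570.20.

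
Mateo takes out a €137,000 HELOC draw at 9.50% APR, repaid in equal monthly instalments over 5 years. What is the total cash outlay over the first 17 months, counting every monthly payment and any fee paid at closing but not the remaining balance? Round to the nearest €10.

€48,910

Monthly rate = 9.5%/12 = 0.0079167; payment = 137,000 × 0.0079167 / (1 − (1+0.0079167)^−60) = €2,877.25.
Total outlay = 17 × €2,877.25 = €48,913.25.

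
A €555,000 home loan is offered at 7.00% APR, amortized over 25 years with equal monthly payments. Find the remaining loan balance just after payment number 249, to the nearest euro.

With monthly rate i = 7%/12 = 0.0058333, the balance after k of n payments is P · [(1+i)^n − (1+i)^k] / [(1+i)^n − 1].
(1+0.0058333)^300 = 5.72541821 and (1+0.0058333)^249 = 4.25578803, so the balance is 555,000 × (5.72541821 − 4.25578803) / (5.72541821 − 1) = €172,607.95.

€172,608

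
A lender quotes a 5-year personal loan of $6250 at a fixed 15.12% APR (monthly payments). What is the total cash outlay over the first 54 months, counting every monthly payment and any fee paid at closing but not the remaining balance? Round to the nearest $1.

Monthly rate = 15.12%/12 = 0.0126000; payment = 6,250 × 0.0126000 / (1 − (1+0.0126000)^−60) = $149.08.
Total outlay = 54 × $149.08 = $8,050.32.

$8,050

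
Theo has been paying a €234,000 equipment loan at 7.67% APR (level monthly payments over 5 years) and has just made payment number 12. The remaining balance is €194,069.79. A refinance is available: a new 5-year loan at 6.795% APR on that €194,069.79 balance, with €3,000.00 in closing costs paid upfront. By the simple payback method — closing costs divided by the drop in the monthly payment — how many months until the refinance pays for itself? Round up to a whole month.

Current payment = 234,000 × 7.67%/12 / (1 − (1+0.0063917)^−60) = €4,707.81.
Refinanced payment = 194,069.79 × 0.0056625 / (1 − (1+0.0056625)^−60) = €3,824.07.
Monthly savings = €4,707.81 − €3,824.07 = €883.74.
Break-even = €3,000.00 / €883.74 = 3.39 → 4 months.

4 months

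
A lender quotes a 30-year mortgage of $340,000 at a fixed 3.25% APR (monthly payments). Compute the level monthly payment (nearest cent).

$1,479.70

At 3.25% the monthly rate is 0.0027083, so the payment is 340,000 × 0.0027083 / (1 − 1.0027083^−360) = $1,479.70.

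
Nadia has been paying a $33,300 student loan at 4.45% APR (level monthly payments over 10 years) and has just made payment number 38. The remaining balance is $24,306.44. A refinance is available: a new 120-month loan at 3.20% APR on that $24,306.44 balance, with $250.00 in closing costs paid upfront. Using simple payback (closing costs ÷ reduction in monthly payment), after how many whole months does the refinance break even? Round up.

Current payment = 33,300 × 4.45%/12 / (1 − (1+0.0037083)^−120) = $344.31.
Refinanced payment = 24,306.44 × 0.0026667 / (1 − (1+0.0026667)^−120) = $236.96.
Monthly savings = $344.31 − $236.96 = $107.35.
Break-even = $250.00 / $107.35 = 2.33 → 3 months.

3 months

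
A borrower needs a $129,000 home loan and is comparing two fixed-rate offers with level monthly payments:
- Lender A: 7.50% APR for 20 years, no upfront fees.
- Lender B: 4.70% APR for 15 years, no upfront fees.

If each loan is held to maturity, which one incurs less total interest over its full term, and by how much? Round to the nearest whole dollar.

Lender A: monthly rate = 7.5%/12 = 0.0062500; payment = 129,000 × 0.0062500 / (1 − (1+0.0062500)^−240) = $1,039.22.
Total interest on Lender A = 240 × $1,039.22 − $129,000 = $120,412.80.
Lender B: at 4.70% the monthly rate is 0.0039167, so the payment is 129,000 × 0.0039167 / (1 − 1.0039167^−180) = $1,000.08.
Total interest on Lender B = 180 × $1,000.08 − $129,000 = $51,014.40.
Lender B is lower by $69,398.40.

Lender B by $69,398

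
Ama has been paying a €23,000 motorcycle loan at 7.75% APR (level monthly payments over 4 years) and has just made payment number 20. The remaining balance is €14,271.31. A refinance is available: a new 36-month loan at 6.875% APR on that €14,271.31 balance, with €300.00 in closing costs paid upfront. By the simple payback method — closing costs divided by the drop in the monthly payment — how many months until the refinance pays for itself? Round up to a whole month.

Current payment = 23,000 × 7.75%/12 / (1 − (1+0.0064583)^−48) = €558.80.
Refinanced payment = 14,271.31 × 0.0057292 / (1 − (1+0.0057292)^−36) = €439.84.
Monthly savings = €558.80 − €439.84 = €118.96.
Break-even = €300.00 / €118.96 = 2.52 → 3 months.

3 months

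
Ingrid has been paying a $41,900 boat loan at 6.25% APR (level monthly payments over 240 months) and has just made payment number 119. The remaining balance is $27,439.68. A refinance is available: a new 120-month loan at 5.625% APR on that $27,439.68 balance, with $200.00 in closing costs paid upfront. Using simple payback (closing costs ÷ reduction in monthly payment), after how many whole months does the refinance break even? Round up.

Current payment = 41,900 × 6.25%/12 / (1 − (1+0.0052083)^−240) = $306.26.
Refinanced payment = 27,439.68 × 0.0046875 / (1 − (1+0.0046875)^−120) = $299.50.
Monthly savings = $306.26 − $299.50 = $6.76.
Break-even = $200.00 / $6.76 = 29.59 → 30 months.

30 months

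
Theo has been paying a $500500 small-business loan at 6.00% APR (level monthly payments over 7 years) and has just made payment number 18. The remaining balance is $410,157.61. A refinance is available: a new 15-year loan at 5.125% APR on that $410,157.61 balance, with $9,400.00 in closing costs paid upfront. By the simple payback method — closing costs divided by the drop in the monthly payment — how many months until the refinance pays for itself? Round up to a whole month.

3 months

Current payment = 500,500 × 6%/12 / (1 − (1+0.0050000)^−84) = $7,311.58.
Refinanced payment = 410,157.61 × 0.0042708 / (1 − (1+0.0042708)^−180) = $3,270.27.
Monthly savings = $7,311.58 − $3,270.27 = $4,041.31.
Break-even = $9,400.00 / $4,041.31 = 2.33 → 3 months.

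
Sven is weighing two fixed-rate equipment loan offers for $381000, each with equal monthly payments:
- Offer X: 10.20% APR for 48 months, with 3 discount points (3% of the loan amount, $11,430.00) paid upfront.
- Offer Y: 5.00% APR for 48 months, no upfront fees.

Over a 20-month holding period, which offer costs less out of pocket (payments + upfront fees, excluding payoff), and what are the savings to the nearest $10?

Offer X: monthly rate = 10.2%/12 = 0.0085000; payment = 381,000 × 0.0085000 / (1 − (1+0.0085000)^−48) = $9,699.78.
Offer Y: monthly rate = 5%/12 = 0.0041667; payment = 381,000 × 0.0041667 / (1 − (1+0.0041667)^−48) = $8,774.16.
Over 20 months: Offer X costs 20 × $9,699.78 + $11,430.00 = $205,425.60; Offer Y costs 20 × $8,774.16 = $175,483.20.
Offer Y is cheaper by $205,425.60 − $175,483.20 = $29,942.40.

Offer Y by $29,940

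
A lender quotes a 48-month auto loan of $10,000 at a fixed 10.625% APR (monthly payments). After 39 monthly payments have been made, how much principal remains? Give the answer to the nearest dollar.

$2,211

With monthly rate i = 10.625%/12 = 0.0088542, the balance after k of n payments is P · [(1+i)^n − (1+i)^k] / [(1+i)^n − 1].
(1+0.0088542)^48 = 1.52673203 and (1+0.0088542)^39 = 1.41028631, so the balance is 10,000 × (1.52673203 − 1.41028631) / (1.52673203 − 1) = $2,210.72.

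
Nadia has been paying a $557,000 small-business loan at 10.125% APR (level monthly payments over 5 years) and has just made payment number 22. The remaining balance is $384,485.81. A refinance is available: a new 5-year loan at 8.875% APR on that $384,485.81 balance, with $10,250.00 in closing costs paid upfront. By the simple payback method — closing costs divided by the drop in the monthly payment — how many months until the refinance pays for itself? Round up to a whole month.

3 months

Current payment = 557,000 × 10.125%/12 / (1 − (1+0.0084375)^−60) = $11,868.89.
Refinanced payment = 384,485.81 × 0.0073958 / (1 − (1+0.0073958)^−60) = $7,957.99.
Monthly savings = $11,868.89 − $7,957.99 = $3,910.90.
Break-even = $10,250.00 / $3,910.90 = 2.62 → 3 months.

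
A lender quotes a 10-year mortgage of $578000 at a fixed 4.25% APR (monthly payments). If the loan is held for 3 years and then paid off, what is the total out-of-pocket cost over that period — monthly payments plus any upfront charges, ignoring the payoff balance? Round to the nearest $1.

Monthly rate = 4.25%/12 = 0.0035417; payment = 578,000 × 0.0035417 / (1 − (1+0.0035417)^−120) = $5,920.89.
Total outlay = 36 × $5,920.89 = $213,152.04.

$213,152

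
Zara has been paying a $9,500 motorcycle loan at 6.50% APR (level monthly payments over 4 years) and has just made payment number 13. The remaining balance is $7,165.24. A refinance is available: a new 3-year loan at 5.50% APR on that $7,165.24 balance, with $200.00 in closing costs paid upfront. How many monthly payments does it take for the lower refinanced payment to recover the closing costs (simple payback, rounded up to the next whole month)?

Current payment = 9,500 × 6.5%/12 / (1 − (1+0.0054167)^−48) = $225.29.
Refinanced payment = 7,165.24 × 0.0045833 / (1 − (1+0.0045833)^−36) = $216.36.
Monthly savings = $225.29 − $216.36 = $8.93.
Break-even = $200.00 / $8.93 = 22.40 → 23 months.

23 months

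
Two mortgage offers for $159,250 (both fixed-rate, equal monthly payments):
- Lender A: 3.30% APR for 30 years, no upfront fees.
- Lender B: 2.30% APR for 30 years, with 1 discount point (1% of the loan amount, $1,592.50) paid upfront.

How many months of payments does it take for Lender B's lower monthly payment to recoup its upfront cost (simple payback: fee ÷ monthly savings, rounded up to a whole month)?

19 months

Lender A: monthly rate = 3.3%/12 = 0.0027500; payment = 159,250 × 0.0027500 / (1 − (1+0.0027500)^−360) = $697.44.
Lender B: at 2.30% the monthly rate is 0.0019167, so the payment is 159,250 × 0.0019167 / (1 − 1.0019167^−360) = $612.80.
Monthly savings = $697.44 − $612.80 = $84.64.
Break-even = $1,592.50 / $84.64 = 18.81 → 19 months.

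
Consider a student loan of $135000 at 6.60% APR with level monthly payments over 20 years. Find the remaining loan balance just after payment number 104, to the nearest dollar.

With monthly rate i = 6.6%/12 = 0.0055000, the balance after k of n payments is P · [(1+i)^n − (1+i)^k] / [(1+i)^n − 1].
(1+0.0055000)^240 = 3.72990683 and (1+0.0055000)^104 = 1.76903242, so the balance is 135,000 × (3.72990683 − 1.76903242) / (3.72990683 − 1) = $96,969.63.

$96,970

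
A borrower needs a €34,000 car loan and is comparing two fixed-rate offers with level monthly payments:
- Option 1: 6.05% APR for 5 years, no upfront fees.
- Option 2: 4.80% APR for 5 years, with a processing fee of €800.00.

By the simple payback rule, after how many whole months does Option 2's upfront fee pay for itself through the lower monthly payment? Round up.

41 months

Option 1: monthly rate = 6.05%/12 = 0.0050417; payment = 34,000 × 0.0050417 / (1 − (1+0.0050417)^−60) = €658.11.
Option 2: monthly rate = 4.8%/12 = 0.0040000; payment = 34,000 × 0.0040000 / (1 − (1+0.0040000)^−60) = €638.51.
Monthly savings = €658.11 − €638.51 = €19.60.
Break-even = €800.00 / €19.60 = 40.82 → 41 months.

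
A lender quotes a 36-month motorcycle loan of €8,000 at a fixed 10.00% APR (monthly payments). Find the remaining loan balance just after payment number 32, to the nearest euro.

€1,011

With monthly rate i = 10%/12 = 0.0083333, the balance after k of n payments is P · [(1+i)^n − (1+i)^k] / [(1+i)^n − 1].
(1+0.0083333)^36 = 1.34818184 and (1+0.0083333)^32 = 1.30416331, so the balance is 8,000 × (1.34818184 − 1.30416331) / (1.34818184 − 1) = €1,011.39.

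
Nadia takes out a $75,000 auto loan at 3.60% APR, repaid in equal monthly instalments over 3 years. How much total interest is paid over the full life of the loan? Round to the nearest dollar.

$4,235

Monthly rate = 3.6%/12 = 0.0030000; payment = 75,000 × 0.0030000 / (1 − (1+0.0030000)^−36) = $2,200.98.
Total paid = 36 × $2,200.98 = $79,235.28; interest = $79,235.28 − $75,000 = $4,235.28.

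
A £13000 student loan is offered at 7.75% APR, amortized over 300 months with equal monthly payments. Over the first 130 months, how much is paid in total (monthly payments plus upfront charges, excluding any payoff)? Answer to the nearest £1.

£12,765

At 7.75% the monthly rate is 0.0064583, so the payment is 13,000 × 0.0064583 / (1 − 1.0064583^−300) = £98.19.
Total outlay = 130 × £98.19 = £12,764.70.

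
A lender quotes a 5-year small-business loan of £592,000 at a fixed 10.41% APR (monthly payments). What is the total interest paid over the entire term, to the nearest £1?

Monthly rate = 10.41%/12 = 0.0086750; payment = 592,000 × 0.0086750 / (1 − (1+0.0086750)^−60) = £12,698.01.
Total paid = 60 × £12,698.01 = £761,880.60; interest = £761,880.60 − £592,000 = £169,880.60.

£169,881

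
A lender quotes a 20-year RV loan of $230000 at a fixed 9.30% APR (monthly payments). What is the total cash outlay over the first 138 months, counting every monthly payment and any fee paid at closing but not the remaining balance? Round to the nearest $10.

At 9.30% the monthly rate is 0.0077500, so the payment is 230,000 × 0.0077500 / (1 − 1.0077500^−240) = $2,113.95.
Total outlay = 138 × $2,113.95 = $291,725.10.

$291,730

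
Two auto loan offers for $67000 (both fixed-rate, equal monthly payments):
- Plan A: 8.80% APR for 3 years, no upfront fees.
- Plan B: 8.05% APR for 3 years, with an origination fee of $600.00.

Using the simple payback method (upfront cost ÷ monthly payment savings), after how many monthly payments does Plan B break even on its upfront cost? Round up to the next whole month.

26 months

Plan A: monthly rate = 8.8%/12 = 0.0073333; payment = 67,000 × 0.0073333 / (1 − (1+0.0073333)^−36) = $2,124.35.
Plan B: monthly rate = 8.05%/12 = 0.0067083; payment = 67,000 × 0.0067083 / (1 − (1+0.0067083)^−36) = $2,101.08.
Monthly savings = $2,124.35 − $2,101.08 = $23.27.
Break-even = $600.00 / $23.27 = 25.78 → 26 months.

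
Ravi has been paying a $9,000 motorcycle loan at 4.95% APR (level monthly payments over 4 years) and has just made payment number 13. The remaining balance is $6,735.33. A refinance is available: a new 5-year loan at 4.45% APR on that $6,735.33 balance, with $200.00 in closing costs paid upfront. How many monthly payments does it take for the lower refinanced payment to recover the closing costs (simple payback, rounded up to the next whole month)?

Current payment = 9,000 × 4.95%/12 / (1 − (1+0.0041250)^−48) = $207.06.
Refinanced payment = 6,735.33 × 0.0037083 / (1 − (1+0.0037083)^−60) = $125.41.
Monthly savings = $207.06 − $125.41 = $81.65.
Break-even = $200.00 / $81.65 = 2.45 → 3 months.

3 months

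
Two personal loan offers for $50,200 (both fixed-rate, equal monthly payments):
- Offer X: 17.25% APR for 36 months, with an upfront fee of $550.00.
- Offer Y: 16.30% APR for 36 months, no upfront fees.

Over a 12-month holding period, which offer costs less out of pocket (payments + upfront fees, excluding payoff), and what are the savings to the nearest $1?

Offer Y by $834

Offer X: monthly rate = 17.25%/12 = 0.0143750; payment = 50,200 × 0.0143750 / (1 − (1+0.0143750)^−36) = $1,796.02.
Offer Y: at 16.30% the monthly rate is 0.0135833, so the payment is 50,200 × 0.0135833 / (1 − 1.0135833^−36) = $1,772.33.
Over 12 months: Offer X costs 12 × $1,796.02 + $550.00 = $22,102.24; Offer Y costs 12 × $1,772.33 = $21,267.96.
Offer Y is cheaper by $22,102.24 − $21,267.96 = $834.28.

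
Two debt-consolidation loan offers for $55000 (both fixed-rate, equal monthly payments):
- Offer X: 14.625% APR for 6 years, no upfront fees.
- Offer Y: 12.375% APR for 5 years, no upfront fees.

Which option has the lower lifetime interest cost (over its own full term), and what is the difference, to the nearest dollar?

Offer Y by $8,896

Offer X: at 14.625% the monthly rate is 0.0121875, so the payment is 55,000 × 0.0121875 / (1 − 1.0121875^−72) = $1,151.80.
Total interest on Offer X = 72 × $1,151.80 − $55,000 = $27,929.60.
Offer Y: monthly rate = 12.375%/12 = 0.0103125; payment = 55,000 × 0.0103125 / (1 − (1+0.0103125)^−60) = $1,233.89.
Total interest on Offer Y = 60 × $1,233.89 − $55,000 = $19,033.40.
Offer Y is lower by $8,896.20.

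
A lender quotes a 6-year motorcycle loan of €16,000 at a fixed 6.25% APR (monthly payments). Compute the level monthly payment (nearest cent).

€267.06

At 6.25% the monthly rate is 0.0052083, so the payment is 16,000 × 0.0052083 / (1 − 1.0052083^−72) = €267.06.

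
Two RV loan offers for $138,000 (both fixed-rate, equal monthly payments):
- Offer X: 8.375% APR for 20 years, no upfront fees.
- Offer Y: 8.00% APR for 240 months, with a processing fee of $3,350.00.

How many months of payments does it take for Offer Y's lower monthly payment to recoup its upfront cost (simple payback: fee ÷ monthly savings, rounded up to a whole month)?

Offer X: at 8.375% the monthly rate is 0.0069792, so the payment is 138,000 × 0.0069792 / (1 − 1.0069792^−240) = $1,186.70.
Offer Y: monthly rate = 8%/12 = 0.0066667; payment = 138,000 × 0.0066667 / (1 − (1+0.0066667)^−240) = $1,154.29.
Monthly savings = $1,186.70 − $1,154.29 = $32.41.
Break-even = $3,350.00 / $32.41 = 103.36 → 104 months.

104 months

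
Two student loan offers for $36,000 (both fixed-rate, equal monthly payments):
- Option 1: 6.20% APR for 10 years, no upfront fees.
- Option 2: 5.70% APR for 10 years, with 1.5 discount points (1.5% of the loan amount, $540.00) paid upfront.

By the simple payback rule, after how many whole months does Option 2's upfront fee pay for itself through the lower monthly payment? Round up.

60 months

Option 1: at 6.20% the monthly rate is 0.0051667, so the payment is 36,000 × 0.0051667 / (1 − 1.0051667^−120) = $403.30.
Option 2: at 5.70% the monthly rate is 0.0047500, so the payment is 36,000 × 0.0047500 / (1 − 1.0047500^−120) = $394.27.
Monthly savings = $403.30 − $394.27 = $9.03.
Break-even = $540.00 / $9.03 = 59.80 → 60 months.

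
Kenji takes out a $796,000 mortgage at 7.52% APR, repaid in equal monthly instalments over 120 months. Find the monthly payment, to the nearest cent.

$9,456.97

At 7.52% the monthly rate is 0.0062667, so the payment is 796,000 × 0.0062667 / (1 − 1.0062667^−120) = $9,456.97.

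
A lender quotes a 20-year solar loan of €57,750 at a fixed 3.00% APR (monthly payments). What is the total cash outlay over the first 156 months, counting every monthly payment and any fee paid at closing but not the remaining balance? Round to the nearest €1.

€49,964

At 3.00% the monthly rate is 0.0025000, so the payment is 57,750 × 0.0025000 / (1 − 1.0025000^−240) = €320.28.
Total outlay = 156 × €320.28 = €49,963.68.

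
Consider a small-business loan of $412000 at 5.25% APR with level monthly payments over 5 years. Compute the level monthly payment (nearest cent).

$7,822.23

Monthly rate = 5.25%/12 = 0.0043750; payment = 412,000 × 0.0043750 / (1 − (1+0.0043750)^−60) = $7,822.23.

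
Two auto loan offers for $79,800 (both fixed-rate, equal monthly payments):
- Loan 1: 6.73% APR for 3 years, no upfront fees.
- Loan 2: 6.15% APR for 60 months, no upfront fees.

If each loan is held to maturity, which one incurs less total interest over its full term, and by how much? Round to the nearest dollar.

Loan 1 by $4,550

Loan 1: monthly rate = 6.73%/12 = 0.0056083; payment = 79,800 × 0.0056083 / (1 − (1+0.0056083)^−36) = $2,454.15.
Total interest on Loan 1 = 36 × $2,454.15 − $79,800 = $8,549.40.
Loan 2: at 6.15% the monthly rate is 0.0051250, so the payment is 79,800 × 0.0051250 / (1 − 1.0051250^−60) = $1,548.33.
Total interest on Loan 2 = 60 × $1,548.33 − $79,800 = $13,099.80.
Loan 1 is lower by $4,550.40.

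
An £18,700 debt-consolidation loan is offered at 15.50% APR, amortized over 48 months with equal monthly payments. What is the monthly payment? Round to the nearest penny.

Monthly rate = 15.5%/12 = 0.0129167; payment = 18,700 × 0.0129167 / (1 − (1+0.0129167)^−48) = £525.19.

£525.19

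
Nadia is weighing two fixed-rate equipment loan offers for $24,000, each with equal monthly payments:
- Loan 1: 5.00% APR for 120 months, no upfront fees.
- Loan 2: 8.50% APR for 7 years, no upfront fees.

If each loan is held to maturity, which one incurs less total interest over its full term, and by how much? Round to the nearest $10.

Loan 1 by $1,380

Loan 1: at 5.00% the monthly rate is 0.0041667, so the payment is 24,000 × 0.0041667 / (1 − 1.0041667^−120) = $254.56.
Total interest on Loan 1 = 120 × $254.56 − $24,000 = $6,547.20.
Loan 2: monthly rate = 8.5%/12 = 0.0070833; payment = 24,000 × 0.0070833 / (1 − (1+0.0070833)^−84) = $380.08.
Total interest on Loan 2 = 84 × $380.08 − $24,000 = $7,926.72.
Loan 1 is lower by $1,379.52.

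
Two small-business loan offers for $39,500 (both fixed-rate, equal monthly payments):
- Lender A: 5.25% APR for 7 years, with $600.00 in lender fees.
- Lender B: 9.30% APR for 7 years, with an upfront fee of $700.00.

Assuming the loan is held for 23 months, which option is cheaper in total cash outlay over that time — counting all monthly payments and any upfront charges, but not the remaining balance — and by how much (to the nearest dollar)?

Lender A: at 5.25% the monthly rate is 0.0043750, so the payment is 39,500 × 0.0043750 / (1 − 1.0043750^−84) = $562.94.
Lender B: at 9.30% the monthly rate is 0.0077500, so the payment is 39,500 × 0.0077500 / (1 − 1.0077500^−84) = $641.55.
Over 23 months: Lender A costs 23 × $562.94 + $600.00 = $13,547.62; Lender B costs 23 × $641.55 + $700.00 = $15,455.65.
Lender A is cheaper by $15,455.65 − $13,547.62 = $1,908.03.

Lender A by $1,908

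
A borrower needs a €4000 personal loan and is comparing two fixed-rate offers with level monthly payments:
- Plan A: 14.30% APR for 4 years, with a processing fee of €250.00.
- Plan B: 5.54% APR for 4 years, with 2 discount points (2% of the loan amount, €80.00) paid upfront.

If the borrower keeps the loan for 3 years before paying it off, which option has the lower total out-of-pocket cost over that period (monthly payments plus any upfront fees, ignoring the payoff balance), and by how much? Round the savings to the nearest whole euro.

Plan B by €775

Plan A: at 14.30% the monthly rate is 0.0119167, so the payment is 4,000 × 0.0119167 / (1 − 1.0119167^−48) = €109.91.
Plan B: at 5.54% the monthly rate is 0.0046167, so the payment is 4,000 × 0.0046167 / (1 − 1.0046167^−48) = €93.10.
Over 36 months: Plan A costs 36 × €109.91 + €250.00 = €4,206.76; Plan B costs 36 × €93.10 + €80.00 = €3,431.60.
Plan B is cheaper by €4,206.76 − €3,431.60 = €775.16.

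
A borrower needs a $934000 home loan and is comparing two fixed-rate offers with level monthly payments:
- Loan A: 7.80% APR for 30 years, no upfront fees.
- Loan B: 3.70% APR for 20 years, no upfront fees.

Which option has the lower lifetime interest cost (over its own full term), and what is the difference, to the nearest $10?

Loan A: at 7.80% the monthly rate is 0.0065000, so the payment is 934,000 × 0.0065000 / (1 − 1.0065000^−360) = $6,723.59.
Total interest on Loan A = 360 × $6,723.59 − $934,000 = $1,486,492.40.
Loan B: at 3.70% the monthly rate is 0.0030833, so the payment is 934,000 × 0.0030833 / (1 − 1.0030833^−240) = $5,513.30.
Total interest on Loan B = 240 × $5,513.30 − $934,000 = $389,192.00.
Loan B is lower by $1,097,300.40.

Loan B by $1,097,300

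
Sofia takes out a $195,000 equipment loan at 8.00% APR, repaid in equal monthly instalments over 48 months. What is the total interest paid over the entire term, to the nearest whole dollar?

Monthly rate = 8%/12 = 0.0066667; payment = 195,000 × 0.0066667 / (1 − (1+0.0066667)^−48) = $4,760.52.
Total paid = 48 × $4,760.52 = $228,504.96; interest = $228,504.96 − $195,000 = $33,504.96.

$33,505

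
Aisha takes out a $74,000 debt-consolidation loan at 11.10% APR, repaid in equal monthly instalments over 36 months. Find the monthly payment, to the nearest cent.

At 11.10% the monthly rate is 0.0092500, so the payment is 74,000 × 0.0092500 / (1 − 1.0092500^−36) = $2,426.17.

$2,426.17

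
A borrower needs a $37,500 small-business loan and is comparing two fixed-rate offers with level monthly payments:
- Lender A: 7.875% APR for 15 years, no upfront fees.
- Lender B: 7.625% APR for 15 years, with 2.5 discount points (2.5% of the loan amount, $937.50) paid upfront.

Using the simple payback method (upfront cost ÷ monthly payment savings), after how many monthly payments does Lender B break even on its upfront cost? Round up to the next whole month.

Lender A: at 7.875% the monthly rate is 0.0065625, so the payment is 37,500 × 0.0065625 / (1 − 1.0065625^−180) = $355.67.
Lender B: at 7.625% the monthly rate is 0.0063542, so the payment is 37,500 × 0.0063542 / (1 − 1.0063542^−180) = $350.30.
Monthly savings = $355.67 − $350.30 = $5.37.
Break-even = $937.50 / $5.37 = 174.58 → 175 months.

175 months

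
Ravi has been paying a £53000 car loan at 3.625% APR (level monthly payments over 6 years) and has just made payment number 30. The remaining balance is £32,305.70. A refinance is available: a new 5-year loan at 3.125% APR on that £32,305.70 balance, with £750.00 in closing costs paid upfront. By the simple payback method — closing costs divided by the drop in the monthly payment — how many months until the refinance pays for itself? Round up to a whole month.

Current payment = 53,000 × 3.625%/12 / (1 − (1+0.0030208)^−72) = £820.17.
Refinanced payment = 32,305.70 × 0.0026042 / (1 − (1+0.0026042)^−60) = £582.29.
Monthly savings = £820.17 − £582.29 = £237.88.
Break-even = £750.00 / £237.88 = 3.15 → 4 months.

4 months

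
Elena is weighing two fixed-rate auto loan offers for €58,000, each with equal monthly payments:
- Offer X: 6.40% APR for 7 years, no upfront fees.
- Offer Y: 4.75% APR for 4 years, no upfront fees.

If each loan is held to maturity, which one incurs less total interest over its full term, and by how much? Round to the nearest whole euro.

Offer Y by €8,312

Offer X: monthly rate = 6.4%/12 = 0.0053333; payment = 58,000 × 0.0053333 / (1 − (1+0.0053333)^−84) = €858.46.
Total interest on Offer X = 84 × €858.46 − €58,000 = €14,110.64.
Offer Y: at 4.75% the monthly rate is 0.0039583, so the payment is 58,000 × 0.0039583 / (1 − 1.0039583^−48) = €1,329.14.
Total interest on Offer Y = 48 × €1,329.14 − €58,000 = €5,798.72.
Offer Y is lower by €8,311.92.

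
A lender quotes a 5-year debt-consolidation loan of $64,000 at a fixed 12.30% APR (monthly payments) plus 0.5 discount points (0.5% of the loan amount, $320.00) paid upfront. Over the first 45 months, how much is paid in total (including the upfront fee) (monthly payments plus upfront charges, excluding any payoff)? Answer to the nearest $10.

$64,820

Monthly rate = 12.3%/12 = 0.0102500; payment = 64,000 × 0.0102500 / (1 − (1+0.0102500)^−60) = $1,433.37.
Total outlay = 45 × $1,433.37 + $320.00 = $64,821.65.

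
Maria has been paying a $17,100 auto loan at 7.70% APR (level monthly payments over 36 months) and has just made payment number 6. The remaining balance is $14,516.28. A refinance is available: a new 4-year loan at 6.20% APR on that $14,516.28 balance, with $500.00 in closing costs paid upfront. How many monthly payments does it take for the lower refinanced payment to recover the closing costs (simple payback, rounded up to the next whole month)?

Current payment = 17,100 × 7.7%/12 / (1 − (1+0.0064167)^−36) = $533.49.
Refinanced payment = 14,516.28 × 0.0051667 / (1 − (1+0.0051667)^−48) = $342.25.
Monthly savings = $533.49 − $342.25 = $191.24.
Break-even = $500.00 / $191.24 = 2.61 → 3 months.

3 months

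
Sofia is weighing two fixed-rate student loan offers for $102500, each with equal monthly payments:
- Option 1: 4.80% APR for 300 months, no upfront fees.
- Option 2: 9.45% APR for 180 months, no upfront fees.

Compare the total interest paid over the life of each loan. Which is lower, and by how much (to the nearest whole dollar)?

Option 1: at 4.80% the monthly rate is 0.0040000, so the payment is 102,500 × 0.0040000 / (1 − 1.0040000^−300) = $587.32.
Total interest on Option 1 = 300 × $587.32 − $102,500 = $73,696.00.
Option 2: at 9.45% the monthly rate is 0.0078750, so the payment is 102,500 × 0.0078750 / (1 − 1.0078750^−180) = $1,067.24.
Total interest on Option 2 = 180 × $1,067.24 − $102,500 = $89,603.20.
Option 1 is lower by $15,907.20.

Option 1 by $15,907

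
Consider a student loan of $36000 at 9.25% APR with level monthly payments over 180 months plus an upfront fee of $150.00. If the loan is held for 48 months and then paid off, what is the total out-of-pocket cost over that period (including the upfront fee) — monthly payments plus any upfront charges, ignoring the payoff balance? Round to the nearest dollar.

$17,934

At 9.25% the monthly rate is 0.0077083, so the payment is 36,000 × 0.0077083 / (1 − 1.0077083^−180) = $370.51.
Total outlay = 48 × $370.51 + $150.00 = $17,934.48.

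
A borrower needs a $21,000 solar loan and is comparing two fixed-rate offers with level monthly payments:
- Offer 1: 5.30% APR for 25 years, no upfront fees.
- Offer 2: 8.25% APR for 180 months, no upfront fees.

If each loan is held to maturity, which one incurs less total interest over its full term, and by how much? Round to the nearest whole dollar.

Offer 2 by $1,267

Offer 1: monthly rate = 5.3%/12 = 0.0044167; payment = 21,000 × 0.0044167 / (1 − (1+0.0044167)^−300) = $126.46.
Total interest on Offer 1 = 300 × $126.46 − $21,000 = $16,938.00.
Offer 2: at 8.25% the monthly rate is 0.0068750, so the payment is 21,000 × 0.0068750 / (1 − 1.0068750^−180) = $203.73.
Total interest on Offer 2 = 180 × $203.73 − $21,000 = $15,671.40.
Offer 2 is lower by $1,266.60.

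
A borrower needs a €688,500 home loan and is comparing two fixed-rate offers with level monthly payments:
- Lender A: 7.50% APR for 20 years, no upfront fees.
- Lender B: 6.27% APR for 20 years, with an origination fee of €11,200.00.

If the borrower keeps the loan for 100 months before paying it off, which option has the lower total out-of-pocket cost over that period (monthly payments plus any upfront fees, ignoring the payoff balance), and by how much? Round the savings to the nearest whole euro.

Lender B by €39,404

Lender A: at 7.50% the monthly rate is 0.0062500, so the payment is 688,500 × 0.0062500 / (1 − 1.0062500^−240) = €5,546.51.
Lender B: monthly rate = 6.27%/12 = 0.0052250; payment = 688,500 × 0.0052250 / (1 − (1+0.0052250)^−240) = €5,040.47.
Over 100 months: Lender A costs 100 × €5,546.51 = €554,651.00; Lender B costs 100 × €5,040.47 + €11,200.00 = €515,247.00.
Lender B is cheaper by €554,651.00 − €515,247.00 = €39,404.00.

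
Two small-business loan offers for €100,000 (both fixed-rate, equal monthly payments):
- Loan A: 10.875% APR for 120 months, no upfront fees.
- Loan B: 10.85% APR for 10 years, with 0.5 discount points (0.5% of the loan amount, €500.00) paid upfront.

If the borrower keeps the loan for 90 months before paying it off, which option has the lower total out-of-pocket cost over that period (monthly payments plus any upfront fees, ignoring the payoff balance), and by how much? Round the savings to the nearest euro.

Loan A: monthly rate = 10.875%/12 = 0.0090625; payment = 100,000 × 0.0090625 / (1 − (1+0.0090625)^−120) = €1,370.43.
Loan B: at 10.85% the monthly rate is 0.0090417, so the payment is 100,000 × 0.0090417 / (1 − 1.0090417^−120) = €1,369.02.
Over 90 months: Loan A costs 90 × €1,370.43 = €123,338.70; Loan B costs 90 × €1,369.02 + €500.00 = €123,711.80.
Loan A is cheaper by €123,711.80 − €123,338.70 = €373.10.

Loan A by €373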